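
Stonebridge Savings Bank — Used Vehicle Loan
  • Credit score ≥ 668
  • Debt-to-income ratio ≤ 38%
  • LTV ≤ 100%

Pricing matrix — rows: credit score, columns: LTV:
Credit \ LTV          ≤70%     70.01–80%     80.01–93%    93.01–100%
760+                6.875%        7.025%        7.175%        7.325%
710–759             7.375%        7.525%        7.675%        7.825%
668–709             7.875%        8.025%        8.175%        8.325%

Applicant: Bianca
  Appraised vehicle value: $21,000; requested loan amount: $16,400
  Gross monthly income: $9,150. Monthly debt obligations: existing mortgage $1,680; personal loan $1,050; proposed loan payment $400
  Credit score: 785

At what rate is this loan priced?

Credit score 785 ≥ 668; Total monthly debts = (1,680 + 1,050 + 400) = 3,130. DTI: 3,130 ÷ 9,150 = 34.2%, within the 38% cap
Loan-to-value = 16,400/21,000 = 78.1% — pass (100% max)
Score 785 is in the 760+ band; LTV 78.1% is in the 70.01–80% band → 7.025%.

7.025%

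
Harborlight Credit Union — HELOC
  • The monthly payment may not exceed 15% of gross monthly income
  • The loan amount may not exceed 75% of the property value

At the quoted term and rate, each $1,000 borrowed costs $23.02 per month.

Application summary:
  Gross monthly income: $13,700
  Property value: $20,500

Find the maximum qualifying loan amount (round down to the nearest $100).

Payment cap: 15% × $13,700 = $2,055/month.
At $23.02 per $1,000, that supports 2,055/23.02 × 1,000 ≈ $89,270 → $89,200.
LTV cap: 75% × $20,500 = $15,375 → $15,300.
Binding constraint: loan-to-value.

$15,300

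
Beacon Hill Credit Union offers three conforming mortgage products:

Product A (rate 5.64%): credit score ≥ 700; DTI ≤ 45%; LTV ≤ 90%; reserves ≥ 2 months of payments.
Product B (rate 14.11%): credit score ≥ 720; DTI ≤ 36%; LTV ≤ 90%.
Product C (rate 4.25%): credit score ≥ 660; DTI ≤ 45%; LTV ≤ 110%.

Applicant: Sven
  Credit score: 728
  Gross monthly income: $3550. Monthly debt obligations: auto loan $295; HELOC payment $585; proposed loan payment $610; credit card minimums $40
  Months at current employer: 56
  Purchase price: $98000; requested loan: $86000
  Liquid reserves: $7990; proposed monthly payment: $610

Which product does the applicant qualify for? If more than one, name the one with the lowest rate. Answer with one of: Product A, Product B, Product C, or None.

Total debts = (295 + 585 + 610 + 40) = 1,530; DTI = 1,530/3,550 = 43.1%.
LTV = 86,000/98,000 = 87.8%.
Reserves = 7,990/610 = 13.1 months.
Product A: score 728 ≥ 700; DTI 43.1% ≤ 45%; LTV 87.8% ≤ 90%; reserves 13.1 ≥ 2 mo → qualifies.
Product B: score 728 ≥ 720; DTI 43.1% > 36%; LTV 87.8% ≤ 90% → does not qualify.
Product C: score 728 ≥ 660; DTI 43.1% ≤ 45%; LTV 87.8% ≤ 110% → qualifies.
Qualifying: Product A, Product C. Lowest rate is 4.25% → Product C.

Product C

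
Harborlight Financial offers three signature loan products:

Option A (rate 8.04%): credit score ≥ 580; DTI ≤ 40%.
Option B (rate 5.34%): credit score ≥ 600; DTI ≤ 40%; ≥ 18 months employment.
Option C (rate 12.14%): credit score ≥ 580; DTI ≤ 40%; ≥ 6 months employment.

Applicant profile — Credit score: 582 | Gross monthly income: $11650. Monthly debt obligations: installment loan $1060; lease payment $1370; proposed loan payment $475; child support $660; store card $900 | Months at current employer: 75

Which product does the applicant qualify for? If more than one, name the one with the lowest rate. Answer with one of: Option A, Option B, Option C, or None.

Option A

Total debts = (1,060 + 1,370 + 475 + 660 + 900) = 4,465; DTI = 4,465/11,650 = 38.3%.
Option A: score 582 ≥ 580; DTI 38.3% ≤ 40% → qualifies.
Option B: score 582 < 600; DTI 38.3% ≤ 40%; employment 75 ≥ 18 mo → does not qualify.
Option C: score 582 ≥ 580; DTI 38.3% ≤ 40%; employment 75 ≥ 6 mo → qualifies.
Qualifying: Option A, Option C. Lowest rate is 8.04% → Option A.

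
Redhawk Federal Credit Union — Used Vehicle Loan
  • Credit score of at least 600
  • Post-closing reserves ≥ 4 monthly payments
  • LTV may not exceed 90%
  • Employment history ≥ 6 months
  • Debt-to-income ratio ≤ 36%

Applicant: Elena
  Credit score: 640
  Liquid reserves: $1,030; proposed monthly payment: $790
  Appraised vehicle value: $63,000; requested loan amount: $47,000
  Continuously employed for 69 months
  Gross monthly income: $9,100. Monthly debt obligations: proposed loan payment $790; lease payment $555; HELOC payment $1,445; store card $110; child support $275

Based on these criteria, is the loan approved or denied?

Denied

Credit score 640 ≥ 600 (meets)
Liquid reserves cover 1,030/790 = 1.3 months — < 4 required
LTV: 47,000 ÷ 63,000 = 74.6%, within 90% cap
Employment 69 ≥ 6 months
Total monthly debts = (790 + 555 + 1,445 + 110 + 275) = 3,175. DTI = 3,175/9,100 = 34.9% ≤ 36%
Fails on reserves.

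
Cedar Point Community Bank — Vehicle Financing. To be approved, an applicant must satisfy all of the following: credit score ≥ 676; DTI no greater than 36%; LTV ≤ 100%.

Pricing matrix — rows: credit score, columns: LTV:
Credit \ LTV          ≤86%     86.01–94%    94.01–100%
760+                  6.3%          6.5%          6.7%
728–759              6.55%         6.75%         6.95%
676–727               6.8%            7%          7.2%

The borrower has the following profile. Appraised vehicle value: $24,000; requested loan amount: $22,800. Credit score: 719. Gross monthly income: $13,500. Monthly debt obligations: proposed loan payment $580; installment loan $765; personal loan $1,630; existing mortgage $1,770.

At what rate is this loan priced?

7.2%

Credit score 719 ≥ 676; Total monthly debts = (580 + 765 + 1,630 + 1,770) = 4,745. DTI: 4,745 ÷ 13,500 = 35.1%, within the 36% cap
LTV: 22,800 ÷ 24,000 = 95%, within 100% cap
Credit 719 → row 676–727; LTV 95% → column 94.01–100%. Grid cell → 7.2%.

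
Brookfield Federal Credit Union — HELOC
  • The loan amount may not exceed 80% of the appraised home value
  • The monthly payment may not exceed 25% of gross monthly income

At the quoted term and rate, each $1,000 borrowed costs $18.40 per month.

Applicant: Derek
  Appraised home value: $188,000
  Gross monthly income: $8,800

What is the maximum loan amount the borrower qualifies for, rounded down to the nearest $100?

$119,500

Payment cap: 25% × $8,800 = $2,200/month.
At $18.40 per $1,000, that supports 2,200/18.40 × 1,000 ≈ $119,565 → $119,500.
LTV cap: 80% × $188,000 = $150,400 → $150,400.
Binding constraint: payment-to-income.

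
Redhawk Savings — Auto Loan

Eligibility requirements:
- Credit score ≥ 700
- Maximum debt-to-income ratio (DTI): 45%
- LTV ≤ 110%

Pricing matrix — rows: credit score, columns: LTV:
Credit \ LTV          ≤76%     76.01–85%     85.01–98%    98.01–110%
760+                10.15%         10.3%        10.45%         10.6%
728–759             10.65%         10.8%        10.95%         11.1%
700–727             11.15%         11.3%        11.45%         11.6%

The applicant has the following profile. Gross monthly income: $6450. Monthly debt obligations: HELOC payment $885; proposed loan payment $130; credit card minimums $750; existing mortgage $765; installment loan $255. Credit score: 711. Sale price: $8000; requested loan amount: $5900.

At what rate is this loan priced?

Credit score 711 ≥ 700; Total monthly debts = (885 + 130 + 750 + 765 + 255) = 2,785. Debt-to-income = 2,785/6,450 = 43.2% — meets 45% limit
LTV = 5,900/8,000 = 73.8% ≤ 110%
Score 711 is in the 700–727 band; LTV 73.8% is in the ≤76% band → 11.15%.

11.15%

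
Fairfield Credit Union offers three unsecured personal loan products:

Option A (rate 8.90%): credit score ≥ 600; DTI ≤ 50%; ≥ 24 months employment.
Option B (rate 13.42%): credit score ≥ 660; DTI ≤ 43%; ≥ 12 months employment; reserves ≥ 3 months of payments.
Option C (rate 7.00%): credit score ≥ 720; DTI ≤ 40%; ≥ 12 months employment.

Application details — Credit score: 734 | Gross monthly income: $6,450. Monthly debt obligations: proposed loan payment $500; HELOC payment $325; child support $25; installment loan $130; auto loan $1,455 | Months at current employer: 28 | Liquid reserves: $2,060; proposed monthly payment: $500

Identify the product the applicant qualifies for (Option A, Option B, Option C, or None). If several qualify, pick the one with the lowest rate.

Option C

Total debts = (500 + 325 + 25 + 130 + 1,455) = 2,435; DTI = 2,435/6,450 = 37.8%.
Reserves = 2,060/500 = 4.1 months.
Option A: score 734 ≥ 600; DTI 37.8% ≤ 50%; employment 28 ≥ 24 mo → qualifies.
Option B: score 734 ≥ 660; DTI 37.8% ≤ 43%; employment 28 ≥ 12 mo; reserves 4.1 ≥ 3 mo → qualifies.
Option C: score 734 ≥ 720; DTI 37.8% ≤ 40%; employment 28 ≥ 12 mo → qualifies.
Qualifying: Option A, Option B, Option C. Lowest rate is 7.00% → Option C.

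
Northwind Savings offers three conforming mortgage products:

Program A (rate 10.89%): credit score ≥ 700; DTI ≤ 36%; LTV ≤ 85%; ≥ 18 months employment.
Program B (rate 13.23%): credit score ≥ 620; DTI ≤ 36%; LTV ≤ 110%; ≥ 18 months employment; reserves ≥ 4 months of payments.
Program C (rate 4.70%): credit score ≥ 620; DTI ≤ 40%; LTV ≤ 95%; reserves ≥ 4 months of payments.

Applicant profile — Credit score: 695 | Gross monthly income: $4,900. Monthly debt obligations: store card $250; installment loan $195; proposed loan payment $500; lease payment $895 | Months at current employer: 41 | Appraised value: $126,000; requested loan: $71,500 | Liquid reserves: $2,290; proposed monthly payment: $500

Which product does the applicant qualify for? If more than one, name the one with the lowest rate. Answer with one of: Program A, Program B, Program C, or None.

Program C

Total debts = (250 + 195 + 500 + 895) = 1,840; DTI = 1,840/4,900 = 37.6%.
LTV = 71,500/126,000 = 56.7%.
Reserves = 2,290/500 = 4.6 months.
Program A: score 695 < 700; DTI 37.6% > 36%; LTV 56.7% ≤ 85%; employment 41 ≥ 18 mo → does not qualify.
Program B: score 695 ≥ 620; DTI 37.6% > 36%; LTV 56.7% ≤ 110%; employment 41 ≥ 18 mo; reserves 4.6 ≥ 4 mo → does not qualify.
Program C: score 695 ≥ 620; DTI 37.6% ≤ 40%; LTV 56.7% ≤ 95%; reserves 4.6 ≥ 4 mo → qualifies.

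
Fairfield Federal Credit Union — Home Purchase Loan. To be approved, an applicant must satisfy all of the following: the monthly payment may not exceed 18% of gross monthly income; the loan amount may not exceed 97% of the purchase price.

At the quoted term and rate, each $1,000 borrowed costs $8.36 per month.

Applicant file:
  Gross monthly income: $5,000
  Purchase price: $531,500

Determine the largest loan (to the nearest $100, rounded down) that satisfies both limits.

$107,600

Payment cap: 18% × $5,000 = $900/month.
At $8.36 per $1,000, that supports 900/8.36 × 1,000 ≈ $107,655 → $107,600.
LTV cap: 97% × $531,500 = $515,555 → $515,500.
Binding constraint: payment-to-income.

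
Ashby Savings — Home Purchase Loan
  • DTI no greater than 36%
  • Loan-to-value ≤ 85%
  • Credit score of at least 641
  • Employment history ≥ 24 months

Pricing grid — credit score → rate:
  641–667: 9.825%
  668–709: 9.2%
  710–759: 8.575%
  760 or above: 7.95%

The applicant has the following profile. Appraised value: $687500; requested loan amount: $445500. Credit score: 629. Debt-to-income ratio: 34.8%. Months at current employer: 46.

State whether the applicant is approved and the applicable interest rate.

Denied

Credit score 629 < 641 (below minimum)
Employment 46 ≥ 24 months
LTV = 445,500/687,500 = 64.8% ≤ 85%
DTI 34.8% is within the 36% limit
Not all requirements met → denied.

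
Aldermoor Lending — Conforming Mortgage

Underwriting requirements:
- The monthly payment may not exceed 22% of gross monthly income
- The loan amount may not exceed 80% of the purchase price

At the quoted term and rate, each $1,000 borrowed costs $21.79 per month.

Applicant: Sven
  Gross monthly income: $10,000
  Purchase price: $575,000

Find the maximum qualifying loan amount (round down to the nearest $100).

Payment cap: 22% × $10,000 = $2,200/month.
At $21.79 per $1,000, that supports 2,200/21.79 × 1,000 ≈ $100,963 → $100,900.
LTV cap: 80% × $575,000 = $460,000 → $460,000.
Binding constraint: payment-to-income.

$100,900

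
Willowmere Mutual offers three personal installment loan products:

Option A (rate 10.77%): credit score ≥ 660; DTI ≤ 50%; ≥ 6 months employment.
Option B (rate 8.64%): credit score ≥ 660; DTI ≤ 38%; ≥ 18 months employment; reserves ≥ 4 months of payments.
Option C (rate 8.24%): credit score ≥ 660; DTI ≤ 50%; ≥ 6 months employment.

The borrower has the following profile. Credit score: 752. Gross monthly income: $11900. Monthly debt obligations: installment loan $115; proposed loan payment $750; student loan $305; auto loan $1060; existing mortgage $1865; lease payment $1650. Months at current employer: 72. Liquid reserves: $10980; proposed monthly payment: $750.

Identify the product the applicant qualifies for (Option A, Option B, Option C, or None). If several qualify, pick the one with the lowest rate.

Total debts = (115 + 750 + 305 + 1,060 + 1,865 + 1,650) = 5,745; DTI = 5,745/11,900 = 48.3%.
Reserves = 10,980/750 = 14.6 months.
Option A: score 752 ≥ 660; DTI 48.3% ≤ 50%; employment 72 ≥ 6 mo → qualifies.
Option B: score 752 ≥ 660; DTI 48.3% > 38%; employment 72 ≥ 18 mo; reserves 14.6 ≥ 4 mo → does not qualify.
Option C: score 752 ≥ 660; DTI 48.3% ≤ 50%; employment 72 ≥ 6 mo → qualifies.
Qualifying: Option A, Option C. Lowest rate is 8.24% → Option C.

Option C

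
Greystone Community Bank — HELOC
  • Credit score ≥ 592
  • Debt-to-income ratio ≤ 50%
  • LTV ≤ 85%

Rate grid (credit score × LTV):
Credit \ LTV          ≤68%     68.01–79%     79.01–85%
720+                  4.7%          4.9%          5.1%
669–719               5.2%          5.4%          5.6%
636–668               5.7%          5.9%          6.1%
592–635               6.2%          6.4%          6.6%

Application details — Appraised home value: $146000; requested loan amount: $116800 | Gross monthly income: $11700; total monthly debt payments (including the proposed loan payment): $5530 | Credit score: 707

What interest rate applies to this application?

Credit score 707 ≥ 592; DTI: 5,530 ÷ 11,700 = 47.3%, within the 50% cap
LTV: 116,800 ÷ 146,000 = 80%, within 85% cap
Credit 707 → row 669–719; LTV 80% → column 79.01–85%. Grid cell → 5.6%.

5.6%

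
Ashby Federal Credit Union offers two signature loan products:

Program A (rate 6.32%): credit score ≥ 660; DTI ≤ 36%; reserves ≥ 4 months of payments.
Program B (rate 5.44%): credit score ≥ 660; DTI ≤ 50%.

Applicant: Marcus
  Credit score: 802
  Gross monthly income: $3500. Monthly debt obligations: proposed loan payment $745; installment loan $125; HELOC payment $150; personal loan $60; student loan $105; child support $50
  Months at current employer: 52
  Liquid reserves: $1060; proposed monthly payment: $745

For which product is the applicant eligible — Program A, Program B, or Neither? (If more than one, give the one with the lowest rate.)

Program B

Total debts = (745 + 125 + 150 + 60 + 105 + 50) = 1,235; DTI = 1,235/3,500 = 35.3%.
Reserves = 1,060/745 = 1.4 months.
Program A: score 802 ≥ 660; DTI 35.3% ≤ 36%; reserves 1.4 < 4 mo → does not qualify.
Program B: score 802 ≥ 660; DTI 35.3% ≤ 50% → qualifies.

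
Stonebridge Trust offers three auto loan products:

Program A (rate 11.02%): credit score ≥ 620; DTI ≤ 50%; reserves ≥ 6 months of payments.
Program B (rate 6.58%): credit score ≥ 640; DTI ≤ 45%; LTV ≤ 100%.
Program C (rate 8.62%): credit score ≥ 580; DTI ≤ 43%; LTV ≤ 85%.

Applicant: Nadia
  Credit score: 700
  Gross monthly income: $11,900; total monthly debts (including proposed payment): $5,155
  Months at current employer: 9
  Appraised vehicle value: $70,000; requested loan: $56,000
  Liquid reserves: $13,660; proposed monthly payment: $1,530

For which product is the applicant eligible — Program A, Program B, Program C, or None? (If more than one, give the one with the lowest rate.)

Program B

DTI = 5,155/11,900 = 43.3%.
LTV = 56,000/70,000 = 80%.
Reserves = 13,660/1,530 = 8.9 months.
Program A: score 700 ≥ 620; DTI 43.3% ≤ 50%; reserves 8.9 ≥ 6 mo → qualifies.
Program B: score 700 ≥ 640; DTI 43.3% ≤ 45%; LTV 80% ≤ 100% → qualifies.
Program C: score 700 ≥ 580; DTI 43.3% > 43%; LTV 80% ≤ 85% → does not qualify.
Qualifying: Program A, Program B. Lowest rate is 6.58% → Program B.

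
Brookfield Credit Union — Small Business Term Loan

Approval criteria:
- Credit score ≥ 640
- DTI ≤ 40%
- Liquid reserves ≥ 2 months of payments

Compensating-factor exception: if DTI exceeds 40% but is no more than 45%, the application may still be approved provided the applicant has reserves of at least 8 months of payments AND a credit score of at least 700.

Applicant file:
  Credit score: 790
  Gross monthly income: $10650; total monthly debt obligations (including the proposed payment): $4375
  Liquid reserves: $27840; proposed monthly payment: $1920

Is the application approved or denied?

Credit score 790 ≥ 640 (meets base)
DTI = 4,375/10,650 = 41.1% > 40% — standard DTI limit exceeded.
Liquid reserves cover 27,840/1,920 = 14.5 months — ≥ 2 required
DTI 41.1% is within the 40%–45% exception band; checking compensating factors.
Reserves 14.5 ≥ 8 months; credit score 790 ≥ 700.
Both compensating conditions met → exception applies.

Approved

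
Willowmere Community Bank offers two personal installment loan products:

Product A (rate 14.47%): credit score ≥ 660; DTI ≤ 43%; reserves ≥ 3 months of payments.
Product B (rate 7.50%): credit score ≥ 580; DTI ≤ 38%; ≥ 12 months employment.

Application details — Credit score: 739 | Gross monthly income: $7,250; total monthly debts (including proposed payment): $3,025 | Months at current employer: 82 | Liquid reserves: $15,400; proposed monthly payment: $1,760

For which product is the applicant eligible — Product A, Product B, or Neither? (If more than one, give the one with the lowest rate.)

DTI = 3,025/7,250 = 41.7%.
Reserves = 15,400/1,760 = 8.8 months.
Product A: score 739 ≥ 660; DTI 41.7% ≤ 43%; reserves 8.8 ≥ 3 mo → qualifies.
Product B: score 739 ≥ 580; DTI 41.7% > 38%; employment 82 ≥ 12 mo → does not qualify.

Product A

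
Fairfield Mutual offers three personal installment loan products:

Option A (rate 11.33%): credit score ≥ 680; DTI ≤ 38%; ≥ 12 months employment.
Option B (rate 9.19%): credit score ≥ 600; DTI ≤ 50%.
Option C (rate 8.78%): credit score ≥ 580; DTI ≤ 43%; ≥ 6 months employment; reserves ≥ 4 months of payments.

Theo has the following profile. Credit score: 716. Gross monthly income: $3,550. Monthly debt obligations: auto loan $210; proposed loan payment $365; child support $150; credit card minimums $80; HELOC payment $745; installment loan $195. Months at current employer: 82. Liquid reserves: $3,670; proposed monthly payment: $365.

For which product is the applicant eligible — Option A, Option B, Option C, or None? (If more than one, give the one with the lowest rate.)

Option B

Total debts = (210 + 365 + 150 + 80 + 745 + 195) = 1,745; DTI = 1,745/3,550 = 49.2%.
Reserves = 3,670/365 = 10.1 months.
Option A: score 716 ≥ 680; DTI 49.2% > 38%; employment 82 ≥ 12 mo → does not qualify.
Option B: score 716 ≥ 600; DTI 49.2% ≤ 50% → qualifies.
Option C: score 716 ≥ 580; DTI 49.2% > 43%; employment 82 ≥ 6 mo; reserves 10.1 ≥ 4 mo → does not qualify.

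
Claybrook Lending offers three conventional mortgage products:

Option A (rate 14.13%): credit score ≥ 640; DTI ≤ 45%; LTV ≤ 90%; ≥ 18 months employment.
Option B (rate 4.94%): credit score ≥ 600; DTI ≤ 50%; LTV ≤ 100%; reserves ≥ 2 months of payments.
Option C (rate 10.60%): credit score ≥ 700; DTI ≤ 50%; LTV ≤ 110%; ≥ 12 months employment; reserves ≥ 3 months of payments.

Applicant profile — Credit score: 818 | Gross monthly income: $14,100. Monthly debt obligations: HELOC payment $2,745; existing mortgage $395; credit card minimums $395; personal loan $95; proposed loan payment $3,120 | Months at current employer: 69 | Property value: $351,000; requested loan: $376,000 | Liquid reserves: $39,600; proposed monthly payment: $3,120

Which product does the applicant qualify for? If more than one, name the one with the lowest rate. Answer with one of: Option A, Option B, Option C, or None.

Total debts = (2,745 + 395 + 395 + 95 + 3,120) = 6,750; DTI = 6,750/14,100 = 47.9%.
LTV = 376,000/351,000 = 107.1%.
Reserves = 39,600/3,120 = 12.7 months.
Option A: score 818 ≥ 640; DTI 47.9% > 45%; LTV 107.1% > 90%; employment 69 ≥ 18 mo → does not qualify.
Option B: score 818 ≥ 600; DTI 47.9% ≤ 50%; LTV 107.1% > 100%; reserves 12.7 ≥ 2 mo → does not qualify.
Option C: score 818 ≥ 700; DTI 47.9% ≤ 50%; LTV 107.1% ≤ 110%; employment 69 ≥ 12 mo; reserves 12.7 ≥ 3 mo → qualifies.

Option C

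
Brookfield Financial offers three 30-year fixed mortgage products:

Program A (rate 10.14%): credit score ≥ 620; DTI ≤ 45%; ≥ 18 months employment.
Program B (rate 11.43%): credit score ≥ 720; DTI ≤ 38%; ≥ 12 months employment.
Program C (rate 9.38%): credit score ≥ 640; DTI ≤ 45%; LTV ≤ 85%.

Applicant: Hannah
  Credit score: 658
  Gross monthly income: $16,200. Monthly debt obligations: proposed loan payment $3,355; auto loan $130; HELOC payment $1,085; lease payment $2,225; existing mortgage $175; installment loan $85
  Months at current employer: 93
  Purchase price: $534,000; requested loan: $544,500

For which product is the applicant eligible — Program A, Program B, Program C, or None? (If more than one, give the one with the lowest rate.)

Program A

Total debts = (3,355 + 130 + 1,085 + 2,225 + 175 + 85) = 7,055; DTI = 7,055/16,200 = 43.5%.
LTV = 544,500/534,000 = 102%.
Program A: score 658 ≥ 620; DTI 43.5% ≤ 45%; employment 93 ≥ 18 mo → qualifies.
Program B: score 658 < 720; DTI 43.5% > 38%; employment 93 ≥ 12 mo → does not qualify.
Program C: score 658 ≥ 640; DTI 43.5% ≤ 45%; LTV 102% > 85% → does not qualify.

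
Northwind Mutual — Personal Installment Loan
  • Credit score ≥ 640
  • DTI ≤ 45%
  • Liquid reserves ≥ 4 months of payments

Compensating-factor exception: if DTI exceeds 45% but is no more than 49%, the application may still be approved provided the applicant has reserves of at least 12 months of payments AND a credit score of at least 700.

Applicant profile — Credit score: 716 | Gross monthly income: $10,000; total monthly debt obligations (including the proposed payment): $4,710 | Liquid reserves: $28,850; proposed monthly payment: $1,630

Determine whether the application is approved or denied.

Credit score 716 ≥ 640 (meets base)
DTI = 4,710/10,000 = 47.1% > 45% — standard DTI limit exceeded.
Reserves = 28,850/1,630 = 17.7 months ≥ 4
47.1% falls in the override range (45%–49%), so the compensating-factor test applies.
Reserves 17.7 ≥ 12 months; credit score 716 ≥ 700.
Both compensating conditions met → exception applies.

Approved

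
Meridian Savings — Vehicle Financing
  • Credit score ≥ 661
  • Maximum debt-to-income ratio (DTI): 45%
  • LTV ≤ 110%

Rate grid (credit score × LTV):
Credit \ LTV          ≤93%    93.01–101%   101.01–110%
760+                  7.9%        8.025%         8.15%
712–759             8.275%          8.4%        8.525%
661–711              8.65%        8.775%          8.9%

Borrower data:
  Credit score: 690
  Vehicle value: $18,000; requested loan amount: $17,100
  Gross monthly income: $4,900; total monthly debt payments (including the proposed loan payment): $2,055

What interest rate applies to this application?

Credit score 690 ≥ 661; Debt-to-income = 2,055/4,900 = 41.9% — meets 45% limit
LTV = 17,100/18,000 = 95% ≤ 110%
Score 690 is in the 661–711 band; LTV 95% is in the 93.01–101% band → 8.775%.

8.775%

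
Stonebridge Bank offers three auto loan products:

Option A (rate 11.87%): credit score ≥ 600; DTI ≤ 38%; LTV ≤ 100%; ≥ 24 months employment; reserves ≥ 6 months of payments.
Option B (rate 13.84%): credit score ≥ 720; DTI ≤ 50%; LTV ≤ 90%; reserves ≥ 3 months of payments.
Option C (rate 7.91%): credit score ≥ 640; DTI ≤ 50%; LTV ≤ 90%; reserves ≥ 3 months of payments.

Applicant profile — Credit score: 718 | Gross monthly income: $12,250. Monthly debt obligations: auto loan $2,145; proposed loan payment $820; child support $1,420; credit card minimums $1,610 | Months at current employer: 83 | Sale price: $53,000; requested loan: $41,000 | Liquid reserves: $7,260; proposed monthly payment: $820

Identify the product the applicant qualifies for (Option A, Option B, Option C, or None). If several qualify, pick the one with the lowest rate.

Total debts = (2,145 + 820 + 1,420 + 1,610) = 5,995; DTI = 5,995/12,250 = 48.9%.
LTV = 41,000/53,000 = 77.4%.
Reserves = 7,260/820 = 8.9 months.
Option A: score 718 ≥ 600; DTI 48.9% > 38%; LTV 77.4% ≤ 100%; employment 83 ≥ 24 mo; reserves 8.9 ≥ 6 mo → does not qualify.
Option B: score 718 < 720; DTI 48.9% ≤ 50%; LTV 77.4% ≤ 90%; reserves 8.9 ≥ 3 mo → does not qualify.
Option C: score 718 ≥ 640; DTI 48.9% ≤ 50%; LTV 77.4% ≤ 90%; reserves 8.9 ≥ 3 mo → qualifies.

Option C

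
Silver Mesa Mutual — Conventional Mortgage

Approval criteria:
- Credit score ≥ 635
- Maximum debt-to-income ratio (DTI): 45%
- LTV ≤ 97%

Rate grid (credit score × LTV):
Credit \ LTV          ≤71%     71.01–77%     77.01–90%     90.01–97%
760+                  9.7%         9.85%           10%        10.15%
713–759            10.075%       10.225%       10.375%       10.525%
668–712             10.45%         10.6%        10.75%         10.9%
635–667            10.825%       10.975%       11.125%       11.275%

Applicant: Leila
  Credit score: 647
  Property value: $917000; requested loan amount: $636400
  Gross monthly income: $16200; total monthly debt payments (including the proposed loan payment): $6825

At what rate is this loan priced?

10.825%

Credit score 647 ≥ 635; DTI = 6,825/16,200 = 42.1% ≤ 45%
Loan-to-value = 636,400/917,000 = 69.4% — pass (97% max)
Credit 647 → row 635–667; LTV 69.4% → column ≤71%. Grid cell → 10.825%.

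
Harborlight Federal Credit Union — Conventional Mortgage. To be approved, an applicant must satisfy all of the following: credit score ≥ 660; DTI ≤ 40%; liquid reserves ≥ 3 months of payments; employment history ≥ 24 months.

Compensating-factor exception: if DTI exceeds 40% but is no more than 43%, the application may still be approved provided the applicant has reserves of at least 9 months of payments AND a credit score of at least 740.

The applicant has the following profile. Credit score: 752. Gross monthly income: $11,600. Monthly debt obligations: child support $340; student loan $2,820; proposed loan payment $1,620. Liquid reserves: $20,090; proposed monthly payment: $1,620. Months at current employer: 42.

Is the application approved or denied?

Approved

Credit score 752 ≥ 660 (meets base)
Total debts = (340 + 2,820 + 1,620) = 4,780. DTI = 4,780/11,600 = 41.2% > 40% — standard DTI limit exceeded.
Reserves = 20,090/1,620 = 12.4 months ≥ 3
Employment 42 ≥ 24 months
41.2% falls in the override range (40%–43%), so the compensating-factor test applies.
Override check — reserves: 12.4 mo (ok); score: 752 (ok).
Both override conditions satisfied; DTI exception granted.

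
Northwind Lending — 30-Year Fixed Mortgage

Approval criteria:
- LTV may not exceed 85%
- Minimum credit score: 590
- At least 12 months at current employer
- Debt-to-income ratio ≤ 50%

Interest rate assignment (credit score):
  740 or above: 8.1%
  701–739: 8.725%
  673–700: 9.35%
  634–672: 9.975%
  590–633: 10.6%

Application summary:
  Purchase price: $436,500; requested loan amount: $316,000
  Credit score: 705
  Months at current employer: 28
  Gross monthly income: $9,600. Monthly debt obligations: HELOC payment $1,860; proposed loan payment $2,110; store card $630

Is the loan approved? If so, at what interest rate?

Approved at 8.725%

Credit score 705 ≥ 590 (meets minimum)
Employment 28 ≥ 12 months
Loan-to-value = 316,000/436,500 = 72.4% — pass (85% max)
Total monthly debts = (1,860 + 2,110 + 630) = 4,600. DTI: 4,600 ÷ 9,600 = 47.9%, within the 50% cap
All requirements met. Score 705 falls in the 701–739 tier → 8.725%.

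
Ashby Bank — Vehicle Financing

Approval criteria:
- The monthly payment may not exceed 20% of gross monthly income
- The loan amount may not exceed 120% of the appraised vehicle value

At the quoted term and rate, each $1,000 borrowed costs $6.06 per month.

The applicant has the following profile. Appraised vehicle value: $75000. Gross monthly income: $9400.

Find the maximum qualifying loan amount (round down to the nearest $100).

Payment cap: 20% × $9,400 = $1,880/month.
At $6.06 per $1,000, that supports 1,880/6.06 × 1,000 ≈ $310,231 → $310,200.
LTV cap: 120% × $75,000 = $90,000 → $90,000.
Binding constraint: loan-to-value.

$90,000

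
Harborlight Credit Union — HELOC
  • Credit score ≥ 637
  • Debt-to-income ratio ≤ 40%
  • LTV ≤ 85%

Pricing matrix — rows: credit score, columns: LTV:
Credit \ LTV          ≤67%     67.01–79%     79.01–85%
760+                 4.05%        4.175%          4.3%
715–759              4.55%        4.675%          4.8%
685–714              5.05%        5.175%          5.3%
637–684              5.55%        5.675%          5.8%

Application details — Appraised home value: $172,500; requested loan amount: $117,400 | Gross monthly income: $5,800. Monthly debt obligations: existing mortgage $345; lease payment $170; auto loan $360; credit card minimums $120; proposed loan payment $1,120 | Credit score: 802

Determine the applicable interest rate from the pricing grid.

4.175%

Credit score 802 ≥ 637; Total monthly debts = (345 + 170 + 360 + 120 + 1,120) = 2,115. Debt-to-income = 2,115/5,800 = 36.5% — meets 40% limit
Loan-to-value = 117,400/172,500 = 68.1% — pass (85% max)
Row: 802 falls in 760+. Column: 68.1% falls in 67.01–79%. Rate = 4.175%.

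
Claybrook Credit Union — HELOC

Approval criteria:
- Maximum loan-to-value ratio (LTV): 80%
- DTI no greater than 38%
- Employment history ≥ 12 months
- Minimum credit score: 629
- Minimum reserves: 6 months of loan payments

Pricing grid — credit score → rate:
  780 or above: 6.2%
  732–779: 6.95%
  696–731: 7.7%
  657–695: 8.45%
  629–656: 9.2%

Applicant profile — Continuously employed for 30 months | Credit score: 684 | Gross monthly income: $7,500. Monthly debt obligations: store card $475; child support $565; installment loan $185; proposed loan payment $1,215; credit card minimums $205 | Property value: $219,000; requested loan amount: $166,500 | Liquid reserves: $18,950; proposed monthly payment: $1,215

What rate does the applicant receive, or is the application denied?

Credit score 684 ≥ 629 (meets minimum)
Liquid reserves cover 18,950/1,215 = 15.6 months — ≥ 6 required
Total monthly debts = (475 + 565 + 185 + 1,215 + 205) = 2,645. DTI: 2,645 ÷ 7,500 = 35.3%, within the 38% cap
LTV: 166,500 ÷ 219,000 = 76%, within 80% cap
Employment 30 ≥ 12 months
All requirements met. Score 684 falls in the 657–695 tier → 8.45%.

Approved at 8.45%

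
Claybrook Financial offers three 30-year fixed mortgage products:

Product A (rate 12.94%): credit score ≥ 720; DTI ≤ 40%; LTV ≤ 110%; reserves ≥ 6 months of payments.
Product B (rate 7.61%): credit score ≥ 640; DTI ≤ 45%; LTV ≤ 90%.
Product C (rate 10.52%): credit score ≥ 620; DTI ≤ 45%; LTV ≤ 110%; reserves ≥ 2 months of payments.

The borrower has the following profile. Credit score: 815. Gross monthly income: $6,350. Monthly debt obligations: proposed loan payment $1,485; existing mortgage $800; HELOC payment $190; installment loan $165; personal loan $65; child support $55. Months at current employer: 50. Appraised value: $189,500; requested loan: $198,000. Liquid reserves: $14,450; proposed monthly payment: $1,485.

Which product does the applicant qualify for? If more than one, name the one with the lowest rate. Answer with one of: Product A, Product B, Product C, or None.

Product C

Total debts = (1,485 + 800 + 190 + 165 + 65 + 55) = 2,760; DTI = 2,760/6,350 = 43.5%.
LTV = 198,000/189,500 = 104.5%.
Reserves = 14,450/1,485 = 9.7 months.
Product A: score 815 ≥ 720; DTI 43.5% > 40%; LTV 104.5% ≤ 110%; reserves 9.7 ≥ 6 mo → does not qualify.
Product B: score 815 ≥ 640; DTI 43.5% ≤ 45%; LTV 104.5% > 90% → does not qualify.
Product C: score 815 ≥ 620; DTI 43.5% ≤ 45%; LTV 104.5% ≤ 110%; reserves 9.7 ≥ 2 mo → qualifies.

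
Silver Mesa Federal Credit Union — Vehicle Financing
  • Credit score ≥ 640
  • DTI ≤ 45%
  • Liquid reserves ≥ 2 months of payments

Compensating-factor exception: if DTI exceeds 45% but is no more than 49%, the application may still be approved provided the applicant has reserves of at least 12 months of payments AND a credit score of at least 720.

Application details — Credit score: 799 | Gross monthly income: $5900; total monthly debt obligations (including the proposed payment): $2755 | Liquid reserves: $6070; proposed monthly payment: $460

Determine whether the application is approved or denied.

Approved

Credit score 799 ≥ 640 (meets base)
DTI: 2,755 ÷ 5,900 = 46.7%, over the 45% base limit.
Reserves = 6,070/460 = 13.2 months ≥ 2
DTI 46.7% is within the 45%–49% exception band; checking compensating factors.
Override check — reserves: 13.2 mo (ok); score: 799 (ok).
Both override conditions satisfied; DTI exception granted.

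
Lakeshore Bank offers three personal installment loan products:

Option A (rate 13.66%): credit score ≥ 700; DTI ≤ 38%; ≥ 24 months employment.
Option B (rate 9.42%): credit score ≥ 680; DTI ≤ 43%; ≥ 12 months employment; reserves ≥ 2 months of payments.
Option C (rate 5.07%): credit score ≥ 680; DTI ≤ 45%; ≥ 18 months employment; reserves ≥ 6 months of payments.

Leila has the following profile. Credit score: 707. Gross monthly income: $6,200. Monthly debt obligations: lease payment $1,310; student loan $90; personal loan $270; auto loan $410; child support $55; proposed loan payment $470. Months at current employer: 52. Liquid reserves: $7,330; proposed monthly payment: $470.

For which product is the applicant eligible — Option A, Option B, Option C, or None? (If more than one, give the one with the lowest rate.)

Option C

Total debts = (1,310 + 90 + 270 + 410 + 55 + 470) = 2,605; DTI = 2,605/6,200 = 42%.
Reserves = 7,330/470 = 15.6 months.
Option A: score 707 ≥ 700; DTI 42% > 38%; employment 52 ≥ 24 mo → does not qualify.
Option B: score 707 ≥ 680; DTI 42% ≤ 43%; employment 52 ≥ 12 mo; reserves 15.6 ≥ 2 mo → qualifies.
Option C: score 707 ≥ 680; DTI 42% ≤ 45%; employment 52 ≥ 18 mo; reserves 15.6 ≥ 6 mo → qualifies.
Qualifying: Option B, Option C. Lowest rate is 5.07% → Option C.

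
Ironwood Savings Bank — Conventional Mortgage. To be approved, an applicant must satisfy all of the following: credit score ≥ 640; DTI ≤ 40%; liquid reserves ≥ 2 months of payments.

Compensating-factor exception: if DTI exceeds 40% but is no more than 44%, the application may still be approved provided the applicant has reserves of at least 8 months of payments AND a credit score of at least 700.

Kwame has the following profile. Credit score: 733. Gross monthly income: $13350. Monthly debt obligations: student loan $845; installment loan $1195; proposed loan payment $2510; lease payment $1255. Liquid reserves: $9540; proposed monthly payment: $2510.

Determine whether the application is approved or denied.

Credit score 733 ≥ 640 (meets base)
Total debts = (845 + 1,195 + 2,510 + 1,255) = 5,805. DTI = 5,805/13,350 = 43.5% > 40% — standard DTI limit exceeded.
Liquid reserves cover 9,540/2,510 = 3.8 months — ≥ 2 required
DTI 43.5% is within the 40%–44% exception band; checking compensating factors.
Reserves 3.8 < 8 months; credit score 733 ≥ 700.
Compensating-factor requirement not fully met.

Denied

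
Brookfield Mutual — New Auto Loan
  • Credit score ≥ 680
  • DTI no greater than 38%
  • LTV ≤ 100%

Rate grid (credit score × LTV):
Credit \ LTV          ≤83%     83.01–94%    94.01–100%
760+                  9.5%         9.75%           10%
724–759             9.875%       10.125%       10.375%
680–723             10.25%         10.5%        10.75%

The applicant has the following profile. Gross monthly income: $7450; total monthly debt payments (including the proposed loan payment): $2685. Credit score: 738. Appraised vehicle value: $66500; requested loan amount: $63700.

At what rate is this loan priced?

Credit score 738 ≥ 680; Debt-to-income = 2,685/7,450 = 36% — meets 38% limit
Loan-to-value = 63,700/66,500 = 95.8% — pass (100% max)
Row: 738 falls in 724–759. Column: 95.8% falls in 94.01–100%. Rate = 10.375%.

10.375%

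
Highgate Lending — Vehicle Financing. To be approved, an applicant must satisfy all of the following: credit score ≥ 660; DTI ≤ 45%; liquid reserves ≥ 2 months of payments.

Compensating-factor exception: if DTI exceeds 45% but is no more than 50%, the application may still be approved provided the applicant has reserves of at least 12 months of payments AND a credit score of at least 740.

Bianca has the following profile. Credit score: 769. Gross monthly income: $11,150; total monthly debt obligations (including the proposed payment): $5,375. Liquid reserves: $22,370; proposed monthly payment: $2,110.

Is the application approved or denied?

Credit score 769 ≥ 660 (meets base)
DTI: 5,375 ÷ 11,150 = 48.2%, over the 45% base limit.
Reserves = 22,370/2,110 = 10.6 months ≥ 2
48.2% falls in the override range (45%–50%), so the compensating-factor test applies.
Reserves 10.6 < 12 months; credit score 769 ≥ 740.
Override conditions not both satisfied; exception does not apply.

Denied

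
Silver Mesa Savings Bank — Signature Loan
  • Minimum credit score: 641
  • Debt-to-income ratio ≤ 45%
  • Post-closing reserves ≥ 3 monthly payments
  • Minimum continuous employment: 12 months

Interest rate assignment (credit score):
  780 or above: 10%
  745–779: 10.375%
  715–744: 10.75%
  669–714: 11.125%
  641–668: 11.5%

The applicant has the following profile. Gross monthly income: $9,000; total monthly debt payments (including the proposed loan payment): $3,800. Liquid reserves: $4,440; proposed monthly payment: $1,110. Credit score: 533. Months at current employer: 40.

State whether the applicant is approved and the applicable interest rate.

Credit score 533 < 641 (below minimum)
Reserves = 4,440/1,110 = 4.0 months ≥ 3
Employment 40 ≥ 12 months
Debt-to-income = 3,800/9,000 = 42.2% — meets 45% limit
Not all requirements met → denied.

Denied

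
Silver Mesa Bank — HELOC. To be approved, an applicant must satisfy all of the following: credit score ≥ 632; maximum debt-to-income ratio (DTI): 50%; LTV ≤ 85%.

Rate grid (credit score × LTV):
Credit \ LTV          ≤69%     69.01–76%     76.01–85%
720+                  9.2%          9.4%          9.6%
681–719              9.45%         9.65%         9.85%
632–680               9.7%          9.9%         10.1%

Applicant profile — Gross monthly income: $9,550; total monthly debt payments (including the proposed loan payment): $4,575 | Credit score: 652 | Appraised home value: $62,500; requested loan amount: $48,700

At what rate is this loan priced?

Credit score 652 ≥ 632; DTI = 4,575/9,550 = 47.9% ≤ 50%
LTV: 48,700 ÷ 62,500 = 77.9%, within 85% cap
Score 652 is in the 632–680 band; LTV 77.9% is in the 76.01–85% band → 10.1%.

10.1%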